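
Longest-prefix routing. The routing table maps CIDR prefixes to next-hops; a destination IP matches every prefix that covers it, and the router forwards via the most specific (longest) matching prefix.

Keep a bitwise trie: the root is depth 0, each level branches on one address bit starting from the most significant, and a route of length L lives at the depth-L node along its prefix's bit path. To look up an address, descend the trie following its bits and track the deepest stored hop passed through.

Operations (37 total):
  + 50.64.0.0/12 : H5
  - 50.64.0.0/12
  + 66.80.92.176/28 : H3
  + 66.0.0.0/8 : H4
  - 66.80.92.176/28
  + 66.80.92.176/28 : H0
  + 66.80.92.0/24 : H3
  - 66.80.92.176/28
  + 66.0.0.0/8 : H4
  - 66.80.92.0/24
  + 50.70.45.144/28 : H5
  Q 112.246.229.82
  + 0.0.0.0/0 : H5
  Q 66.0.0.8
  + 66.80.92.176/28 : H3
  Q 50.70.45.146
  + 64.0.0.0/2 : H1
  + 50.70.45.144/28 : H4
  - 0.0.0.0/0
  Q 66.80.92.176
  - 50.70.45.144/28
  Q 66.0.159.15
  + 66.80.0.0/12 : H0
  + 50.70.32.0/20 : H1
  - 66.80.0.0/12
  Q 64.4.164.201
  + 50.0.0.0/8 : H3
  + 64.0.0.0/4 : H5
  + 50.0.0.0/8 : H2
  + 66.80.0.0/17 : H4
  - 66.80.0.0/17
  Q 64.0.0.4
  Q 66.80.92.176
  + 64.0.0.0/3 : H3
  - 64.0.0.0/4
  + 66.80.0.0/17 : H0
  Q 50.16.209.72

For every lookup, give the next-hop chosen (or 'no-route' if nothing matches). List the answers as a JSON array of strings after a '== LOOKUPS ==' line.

Process each operation:
  + 50.64.0.0/12 (H5) depth=12
  - 50.64.0.0/12 clear@12
  + 66.80.92.176/28 (H3) depth=28
  + 66.0.0.0/8 (H4) depth=8
  - 66.80.92.176/28 clear@28
  + 66.80.92.176/28 (H0) depth=28
  + 66.80.92.0/24 (H3) depth=24
  - 66.80.92.176/28 clear@28
  + 66.0.0.0/8 (H4) depth=8
  - 66.80.92.0/24 clear@24
  + 50.70.45.144/28 (H5) depth=28
  ? 112.246.229.82  path d0:-→d1:-→d2:-  best=no-route
  + 0.0.0.0/0 (H5) depth=0
  ? 66.0.0.8  path d0:H5→d1:-→d2:-→d3:-→d4:-→d5:-→d6:-→d7:-→d8:H4→d9:-  best=H4
  + 66.80.92.176/28 (H3) depth=28
  ? 50.70.45.146  path d0:H5→d1:-→d2:-→d3:-→d4:-→d5:-→d6:-→d7:-→d8:-→d9:-→d10:-→d11:-→d12:-→d13:-→d14:-→d15:-→d16:-→d17:-→d18:-→d19:-→d20:-→d21:-→d22:-→d23:-→d24:-→d25:-→d26:-→d27:-→d28:H5  best=H5
  + 64.0.0.0/2 (H1) depth=2
  + 50.70.45.144/28 (H4) depth=28
  - 0.0.0.0/0 clear@0
  ? 66.80.92.176  path d0:-→d1:-→d2:H1→d3:-→d4:-→d5:-→d6:-→d7:-→d8:H4→d9:-→d10:-→d11:-→d12:-→d13:-→d14:-→d15:-→d16:-→d17:-→d18:-→d19:-→d20:-→d21:-→d22:-→d23:-→d24:-→d25:-→d26:-→d27:-→d28:H3  best=H3
  - 50.70.45.144/28 clear@28
  ? 66.0.159.15  path d0:-→d1:-→d2:H1→d3:-→d4:-→d5:-→d6:-→d7:-→d8:H4→d9:-  best=H4
  + 66.80.0.0/12 (H0) depth=12
  + 50.70.32.0/20 (H1) depth=20
  - 66.80.0.0/12 clear@12
  ? 64.4.164.201  path d0:-→d1:-→d2:H1→d3:-→d4:-→d5:-→d6:-  best=H1
  + 50.0.0.0/8 (H3) depth=8
  + 64.0.0.0/4 (H5) depth=4
  + 50.0.0.0/8 (H2) depth=8
  + 66.80.0.0/17 (H4) depth=17
  - 66.80.0.0/17 clear@17
  ? 64.0.0.4  path d0:-→d1:-→d2:H1→d3:-→d4:H5→d5:-→d6:-  best=H5
  ? 66.80.92.176  path d0:-→d1:-→d2:H1→d3:-→d4:H5→d5:-→d6:-→d7:-→d8:H4→d9:-→d10:-→d11:-→d12:-→d13:-→d14:-→d15:-→d16:-→d17:-→d18:-→d19:-→d20:-→d21:-→d22:-→d23:-→d24:-→d25:-→d26:-→d27:-→d28:H3  best=H3
  + 64.0.0.0/3 (H3) depth=3
  - 64.0.0.0/4 clear@4
  + 66.80.0.0/17 (H0) depth=17
  ? 50.16.209.72  path d0:-→d1:-→d2:-→d3:-→d4:-→d5:-→d6:-→d7:-→d8:H2→d9:-  best=H2

== LOOKUPS ==
["no-route","H4","H5","H3","H4","H1","H5","H3","H2"]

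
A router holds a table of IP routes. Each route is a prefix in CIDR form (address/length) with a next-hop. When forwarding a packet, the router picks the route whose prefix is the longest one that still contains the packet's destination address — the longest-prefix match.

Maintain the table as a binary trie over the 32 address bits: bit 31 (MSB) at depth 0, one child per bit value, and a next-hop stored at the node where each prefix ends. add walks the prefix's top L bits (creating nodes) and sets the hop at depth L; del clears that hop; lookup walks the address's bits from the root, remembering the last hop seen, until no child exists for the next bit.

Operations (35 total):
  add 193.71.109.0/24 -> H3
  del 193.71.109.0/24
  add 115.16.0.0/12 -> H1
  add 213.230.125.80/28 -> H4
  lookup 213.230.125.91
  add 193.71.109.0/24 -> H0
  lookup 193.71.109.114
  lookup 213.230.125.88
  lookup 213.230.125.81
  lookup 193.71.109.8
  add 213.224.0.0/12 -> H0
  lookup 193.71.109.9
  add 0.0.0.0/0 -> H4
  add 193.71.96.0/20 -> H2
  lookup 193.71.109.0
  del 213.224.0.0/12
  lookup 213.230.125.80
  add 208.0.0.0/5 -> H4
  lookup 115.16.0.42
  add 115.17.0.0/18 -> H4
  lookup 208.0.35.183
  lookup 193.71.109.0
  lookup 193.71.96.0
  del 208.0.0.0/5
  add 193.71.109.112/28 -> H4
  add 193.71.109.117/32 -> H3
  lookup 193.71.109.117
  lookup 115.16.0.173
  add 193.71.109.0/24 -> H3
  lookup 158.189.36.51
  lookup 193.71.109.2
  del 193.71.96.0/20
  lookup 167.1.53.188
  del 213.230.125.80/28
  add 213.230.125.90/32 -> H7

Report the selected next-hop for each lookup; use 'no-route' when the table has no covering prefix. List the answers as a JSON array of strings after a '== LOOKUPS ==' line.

Trace:
  + 193.71.109.0/24 (H3) depth=24
  - 193.71.109.0/24 clear@24
  + 115.16.0.0/12 (H1) depth=12
  + 213.230.125.80/28 (H4) depth=28
  Q 213.230.125.91: descend 1101010111100110011111010101 ; hops seen [H4] ; pick H4
  + 193.71.109.0/24 (H0) depth=24
  Q 193.71.109.114: descend 110000010100011101101101 ; hops seen [H0] ; pick H0
  Q 213.230.125.88: descend 1101010111100110011111010101 ; hops seen [H4] ; pick H4
  Q 213.230.125.81: descend 1101010111100110011111010101 ; hops seen [H4] ; pick H4
  Q 193.71.109.8: descend 110000010100011101101101 ; hops seen [H0] ; pick H0
  + 213.224.0.0/12 (H0) depth=12
  Q 193.71.109.9: descend 110000010100011101101101 ; hops seen [H0] ; pick H0
  + 0.0.0.0/0 (H4) depth=0
  + 193.71.96.0/20 (H2) depth=20
  Q 193.71.109.0: descend 110000010100011101101101 ; hops seen [H4,H2,H0] ; pick H0
  - 213.224.0.0/12 clear@12
  Q 213.230.125.80: descend 1101010111100110011111010101 ; hops seen [H4,H4] ; pick H4
  + 208.0.0.0/5 (H4) depth=5
  Q 115.16.0.42: descend 011100110001 ; hops seen [H4,H1] ; pick H1
  + 115.17.0.0/18 (H4) depth=18
  Q 208.0.35.183: descend 11010 ; hops seen [H4,H4] ; pick H4
  Q 193.71.109.0: descend 110000010100011101101101 ; hops seen [H4,H2,H0] ; pick H0
  Q 193.71.96.0: descend 11000001010001110110 ; hops seen [H4,H2] ; pick H2
  - 208.0.0.0/5 clear@5
  + 193.71.109.112/28 (H4) depth=28
  + 193.71.109.117/32 (H3) depth=32
  Q 193.71.109.117: descend 11000001010001110110110101110101 ; hops seen [H4,H2,H0,H4,H3] ; pick H3
  Q 115.16.0.173: descend 011100110001000 ; hops seen [H4,H1] ; pick H1
  + 193.71.109.0/24 (H3) depth=24
  Q 158.189.36.51: descend 1 ; hops seen [H4] ; pick H4
  Q 193.71.109.2: descend 1100000101000111011011010 ; hops seen [H4,H2,H3] ; pick H3
  - 193.71.96.0/20 clear@20
  Q 167.1.53.188: descend 1 ; hops seen [H4] ; pick H4
  - 213.230.125.80/28 clear@28
  + 213.230.125.90/32 (H7) depth=32

== LOOKUPS ==
["H4","H0","H4","H4","H0","H0","H0","H4","H1","H4","H0","H2","H3","H1","H4","H3","H4"]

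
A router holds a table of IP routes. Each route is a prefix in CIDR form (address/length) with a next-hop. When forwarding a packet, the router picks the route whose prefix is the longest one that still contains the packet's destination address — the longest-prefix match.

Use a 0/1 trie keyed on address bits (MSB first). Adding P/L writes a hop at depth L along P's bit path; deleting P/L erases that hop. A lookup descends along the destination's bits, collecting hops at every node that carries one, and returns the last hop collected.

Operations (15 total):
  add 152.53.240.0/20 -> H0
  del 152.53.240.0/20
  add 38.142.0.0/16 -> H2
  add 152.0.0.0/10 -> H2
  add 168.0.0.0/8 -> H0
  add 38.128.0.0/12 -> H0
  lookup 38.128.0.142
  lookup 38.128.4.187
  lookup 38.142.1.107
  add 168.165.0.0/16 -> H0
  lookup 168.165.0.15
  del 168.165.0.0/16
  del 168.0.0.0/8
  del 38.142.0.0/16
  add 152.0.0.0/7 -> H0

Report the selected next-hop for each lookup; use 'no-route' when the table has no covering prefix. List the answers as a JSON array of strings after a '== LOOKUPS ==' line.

Process each operation:
  add 152.53.240.0/20 -> H0 at depth 20
  - 152.53.240.0/20 clear@20
  add 38.142.0.0/16 -> H2 at depth 16
  add 152.0.0.0/10 -> H2 at depth 10
  add 168.0.0.0/8 -> H0 at depth 8
  add 38.128.0.0/12 -> H0 at depth 12
  Q 38.128.0.142: descend 001001101000 ; hops seen [H0] ; pick H0
  Q 38.128.4.187: descend 001001101000 ; hops seen [H0] ; pick H0
  Q 38.142.1.107: descend 0010011010001110 ; hops seen [H0,H2] ; pick H2
  add 168.165.0.0/16 -> H0 at depth 16
  Q 168.165.0.15: descend 1010100010100101 ; hops seen [H0,H0] ; pick H0
  - 168.165.0.0/16 clear@16
  - 168.0.0.0/8 clear@8
  - 38.142.0.0/16 clear@16
  add 152.0.0.0/7 -> H0 at depth 7

== LOOKUPS ==
["H0","H0","H2","H0"]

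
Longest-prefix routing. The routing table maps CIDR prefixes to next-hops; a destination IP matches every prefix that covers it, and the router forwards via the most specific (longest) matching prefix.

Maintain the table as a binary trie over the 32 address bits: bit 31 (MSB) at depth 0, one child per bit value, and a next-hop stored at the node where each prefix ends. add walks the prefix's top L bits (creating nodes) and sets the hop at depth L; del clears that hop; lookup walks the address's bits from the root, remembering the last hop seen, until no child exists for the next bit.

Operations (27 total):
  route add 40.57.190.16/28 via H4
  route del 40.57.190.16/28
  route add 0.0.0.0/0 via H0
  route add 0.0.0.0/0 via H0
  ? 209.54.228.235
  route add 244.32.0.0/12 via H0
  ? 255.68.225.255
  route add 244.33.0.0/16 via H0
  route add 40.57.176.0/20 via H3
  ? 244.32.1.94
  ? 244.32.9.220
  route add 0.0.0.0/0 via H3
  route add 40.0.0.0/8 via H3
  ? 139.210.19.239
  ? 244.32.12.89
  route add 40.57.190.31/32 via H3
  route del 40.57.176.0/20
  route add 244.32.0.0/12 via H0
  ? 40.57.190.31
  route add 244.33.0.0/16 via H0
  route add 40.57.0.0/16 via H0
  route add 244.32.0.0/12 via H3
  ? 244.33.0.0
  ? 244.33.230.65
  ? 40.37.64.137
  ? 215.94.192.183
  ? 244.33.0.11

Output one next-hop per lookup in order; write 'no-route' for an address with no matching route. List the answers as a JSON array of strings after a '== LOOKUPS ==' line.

Trace:
  + 40.57.190.16/28 (H4) depth=28
  del 40.57.190.16/28 (clear depth 28)
  + 0.0.0.0/0 (H0) depth=0
  + 0.0.0.0/0 (H0) depth=0
  lookup 209.54.228.235: bits ε walk d0:H0 -> H0
  + 244.32.0.0/12 (H0) depth=12
  lookup 255.68.225.255: bits 1111 walk d0:H0→d1:-→d2:-→d3:-→d4:- -> H0
  + 244.33.0.0/16 (H0) depth=16
  + 40.57.176.0/20 (H3) depth=20
  lookup 244.32.1.94: bits 111101000010000 walk d0:H0→d1:-→d2:-→d3:-→d4:-→d5:-→d6:-→d7:-→d8:-→d9:-→d10:-→d11:-→d12:H0→d13:-→d14:-→d15:- -> H0
  lookup 244.32.9.220: bits 111101000010000 walk d0:H0→d1:-→d2:-→d3:-→d4:-→d5:-→d6:-→d7:-→d8:-→d9:-→d10:-→d11:-→d12:H0→d13:-→d14:-→d15:- -> H0
  + 0.0.0.0/0 (H3) depth=0
  + 40.0.0.0/8 (H3) depth=8
  lookup 139.210.19.239: bits 1 walk d0:H3→d1:- -> H3
  lookup 244.32.12.89: bits 111101000010000 walk d0:H3→d1:-→d2:-→d3:-→d4:-→d5:-→d6:-→d7:-→d8:-→d9:-→d10:-→d11:-→d12:H0→d13:-→d14:-→d15:- -> H0
  + 40.57.190.31/32 (H3) depth=32
  del 40.57.176.0/20 (clear depth 20)
  + 244.32.0.0/12 (H0) depth=12
  lookup 40.57.190.31: bits 00101000001110011011111000011111 walk d0:H3→d1:-→d2:-→d3:-→d4:-→d5:-→d6:-→d7:-→d8:H3→d9:-→d10:-→d11:-→d12:-→d13:-→d14:-→d15:-→d16:-→d17:-→d18:-→d19:-→d20:-→d21:-→d22:-→d23:-→d24:-→d25:-→d26:-→d27:-→d28:-→d29:-→d30:-→d31:-→d32:H3 -> H3
  + 244.33.0.0/16 (H0) depth=16
  + 40.57.0.0/16 (H0) depth=16
  + 244.32.0.0/12 (H3) depth=12
  lookup 244.33.0.0: bits 1111010000100001 walk d0:H3→d1:-→d2:-→d3:-→d4:-→d5:-→d6:-→d7:-→d8:-→d9:-→d10:-→d11:-→d12:H3→d13:-→d14:-→d15:-→d16:H0 -> H0
  lookup 244.33.230.65: bits 1111010000100001 walk d0:H3→d1:-→d2:-→d3:-→d4:-→d5:-→d6:-→d7:-→d8:-→d9:-→d10:-→d11:-→d12:H3→d13:-→d14:-→d15:-→d16:H0 -> H0
  lookup 40.37.64.137: bits 00101000001 walk d0:H3→d1:-→d2:-→d3:-→d4:-→d5:-→d6:-→d7:-→d8:H3→d9:-→d10:-→d11:- -> H3
  lookup 215.94.192.183: bits 11 walk d0:H3→d1:-→d2:- -> H3
  lookup 244.33.0.11: bits 1111010000100001 walk d0:H3→d1:-→d2:-→d3:-→d4:-→d5:-→d6:-→d7:-→d8:-→d9:-→d10:-→d11:-→d12:H3→d13:-→d14:-→d15:-→d16:H0 -> H0

== LOOKUPS ==
["H0","H0","H0","H0","H3","H0","H3","H0","H0","H3","H3","H0"]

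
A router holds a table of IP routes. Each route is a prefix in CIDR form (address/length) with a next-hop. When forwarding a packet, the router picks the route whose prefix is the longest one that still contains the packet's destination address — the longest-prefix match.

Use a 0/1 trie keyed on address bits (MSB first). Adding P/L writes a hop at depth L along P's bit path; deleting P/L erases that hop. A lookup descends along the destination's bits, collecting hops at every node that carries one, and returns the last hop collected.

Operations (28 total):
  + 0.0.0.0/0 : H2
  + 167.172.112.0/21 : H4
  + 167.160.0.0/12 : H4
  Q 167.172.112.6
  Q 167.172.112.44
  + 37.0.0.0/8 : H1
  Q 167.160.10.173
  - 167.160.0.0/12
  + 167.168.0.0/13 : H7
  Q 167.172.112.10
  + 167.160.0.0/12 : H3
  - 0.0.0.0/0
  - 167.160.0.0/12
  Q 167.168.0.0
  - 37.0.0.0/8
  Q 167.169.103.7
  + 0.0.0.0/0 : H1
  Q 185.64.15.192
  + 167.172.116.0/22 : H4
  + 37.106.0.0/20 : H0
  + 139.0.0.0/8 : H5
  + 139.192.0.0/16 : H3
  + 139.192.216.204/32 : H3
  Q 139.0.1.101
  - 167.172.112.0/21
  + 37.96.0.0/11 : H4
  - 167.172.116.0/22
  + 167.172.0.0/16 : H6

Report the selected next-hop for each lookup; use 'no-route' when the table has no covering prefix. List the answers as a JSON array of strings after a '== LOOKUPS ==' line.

Apply in order:
  + 0.0.0.0/0 (H2) depth=0
  + 167.172.112.0/21 (H4) depth=21
  + 167.160.0.0/12 (H4) depth=12
  Q 167.172.112.6: descend 101001111010110001110 ; hops seen [H2,H4,H4] ; pick H4
  Q 167.172.112.44: descend 101001111010110001110 ; hops seen [H2,H4,H4] ; pick H4
  + 37.0.0.0/8 (H1) depth=8
  Q 167.160.10.173: descend 101001111010 ; hops seen [H2,H4] ; pick H4
  del 167.160.0.0/12 (clear depth 12)
  + 167.168.0.0/13 (H7) depth=13
  Q 167.172.112.10: descend 101001111010110001110 ; hops seen [H2,H7,H4] ; pick H4
  + 167.160.0.0/12 (H3) depth=12
  del 0.0.0.0/0 (clear depth 0)
  del 167.160.0.0/12 (clear depth 12)
  Q 167.168.0.0: descend 1010011110101 ; hops seen [H7] ; pick H7
  del 37.0.0.0/8 (clear depth 8)
  Q 167.169.103.7: descend 1010011110101 ; hops seen [H7] ; pick H7
  + 0.0.0.0/0 (H1) depth=0
  Q 185.64.15.192: descend 101 ; hops seen [H1] ; pick H1
  + 167.172.116.0/22 (H4) depth=22
  + 37.106.0.0/20 (H0) depth=20
  + 139.0.0.0/8 (H5) depth=8
  + 139.192.0.0/16 (H3) depth=16
  + 139.192.216.204/32 (H3) depth=32
  Q 139.0.1.101: descend 10001011 ; hops seen [H1,H5] ; pick H5
  del 167.172.112.0/21 (clear depth 21)
  + 37.96.0.0/11 (H4) depth=11
  del 167.172.116.0/22 (clear depth 22)
  + 167.172.0.0/16 (H6) depth=16

== LOOKUPS ==
["H4","H4","H4","H4","H7","H7","H1","H5"]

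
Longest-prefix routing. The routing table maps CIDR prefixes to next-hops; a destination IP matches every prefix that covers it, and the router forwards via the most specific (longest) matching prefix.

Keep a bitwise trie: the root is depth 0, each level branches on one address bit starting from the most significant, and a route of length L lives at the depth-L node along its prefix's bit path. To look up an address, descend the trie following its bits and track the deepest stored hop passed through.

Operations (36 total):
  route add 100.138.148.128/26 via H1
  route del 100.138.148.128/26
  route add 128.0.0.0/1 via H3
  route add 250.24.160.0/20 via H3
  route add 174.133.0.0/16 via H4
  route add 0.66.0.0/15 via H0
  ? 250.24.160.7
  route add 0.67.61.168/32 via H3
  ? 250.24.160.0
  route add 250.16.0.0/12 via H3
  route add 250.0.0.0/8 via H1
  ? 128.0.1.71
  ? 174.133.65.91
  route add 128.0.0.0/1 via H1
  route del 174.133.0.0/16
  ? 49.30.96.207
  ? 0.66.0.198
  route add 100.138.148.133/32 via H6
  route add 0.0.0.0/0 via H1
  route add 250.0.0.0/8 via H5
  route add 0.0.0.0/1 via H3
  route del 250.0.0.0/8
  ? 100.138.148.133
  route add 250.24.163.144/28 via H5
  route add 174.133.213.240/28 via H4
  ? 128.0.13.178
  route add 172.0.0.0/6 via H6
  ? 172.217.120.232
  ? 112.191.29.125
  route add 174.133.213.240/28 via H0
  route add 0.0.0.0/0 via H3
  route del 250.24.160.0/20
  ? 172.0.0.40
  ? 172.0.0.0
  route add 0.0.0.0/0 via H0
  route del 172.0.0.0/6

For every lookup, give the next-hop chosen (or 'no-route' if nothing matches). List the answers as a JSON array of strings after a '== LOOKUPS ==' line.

Process each operation:
  add 100.138.148.128/26 -> H1 at depth 26
  del 100.138.148.128/26 (clear depth 26)
  add 128.0.0.0/1 -> H3 at depth 1
  add 250.24.160.0/20 -> H3 at depth 20
  add 174.133.0.0/16 -> H4 at depth 16
  add 0.66.0.0/15 -> H0 at depth 15
  ? 250.24.160.7  path d0:-→d1:H3→d2:-→d3:-→d4:-→d5:-→d6:-→d7:-→d8:-→d9:-→d10:-→d11:-→d12:-→d13:-→d14:-→d15:-→d16:-→d17:-→d18:-→d19:-→d20:H3  best=H3
  add 0.67.61.168/32 -> H3 at depth 32
  ? 250.24.160.0  path d0:-→d1:H3→d2:-→d3:-→d4:-→d5:-→d6:-→d7:-→d8:-→d9:-→d10:-→d11:-→d12:-→d13:-→d14:-→d15:-→d16:-→d17:-→d18:-→d19:-→d20:H3  best=H3
  add 250.16.0.0/12 -> H3 at depth 12
  add 250.0.0.0/8 -> H1 at depth 8
  ? 128.0.1.71  path d0:-→d1:H3→d2:-  best=H3
  ? 174.133.65.91  path d0:-→d1:H3→d2:-→d3:-→d4:-→d5:-→d6:-→d7:-→d8:-→d9:-→d10:-→d11:-→d12:-→d13:-→d14:-→d15:-→d16:H4  best=H4
  add 128.0.0.0/1 -> H1 at depth 1
  del 174.133.0.0/16 (clear depth 16)
  ? 49.30.96.207  path d0:-→d1:-→d2:-  best=no-route
  ? 0.66.0.198  path d0:-→d1:-→d2:-→d3:-→d4:-→d5:-→d6:-→d7:-→d8:-→d9:-→d10:-→d11:-→d12:-→d13:-→d14:-→d15:H0  best=H0
  add 100.138.148.133/32 -> H6 at depth 32
  add 0.0.0.0/0 -> H1 at depth 0
  add 250.0.0.0/8 -> H5 at depth 8
  add 0.0.0.0/1 -> H3 at depth 1
  del 250.0.0.0/8 (clear depth 8)
  ? 100.138.148.133  path d0:H1→d1:H3→d2:-→d3:-→d4:-→d5:-→d6:-→d7:-→d8:-→d9:-→d10:-→d11:-→d12:-→d13:-→d14:-→d15:-→d16:-→d17:-→d18:-→d19:-→d20:-→d21:-→d22:-→d23:-→d24:-→d25:-→d26:-→d27:-→d28:-→d29:-→d30:-→d31:-→d32:H6  best=H6
  add 250.24.163.144/28 -> H5 at depth 28
  add 174.133.213.240/28 -> H4 at depth 28
  ? 128.0.13.178  path d0:H1→d1:H1→d2:-  best=H1
  add 172.0.0.0/6 -> H6 at depth 6
  ? 172.217.120.232  path d0:H1→d1:H1→d2:-→d3:-→d4:-→d5:-→d6:H6  best=H6
  ? 112.191.29.125  path d0:H1→d1:H3→d2:-→d3:-  best=H3
  add 174.133.213.240/28 -> H0 at depth 28
  add 0.0.0.0/0 -> H3 at depth 0
  del 250.24.160.0/20 (clear depth 20)
  ? 172.0.0.40  path d0:H3→d1:H1→d2:-→d3:-→d4:-→d5:-→d6:H6  best=H6
  ? 172.0.0.0  path d0:H3→d1:H1→d2:-→d3:-→d4:-→d5:-→d6:H6  best=H6
  add 0.0.0.0/0 -> H0 at depth 0
  del 172.0.0.0/6 (clear depth 6)

== LOOKUPS ==
["H3","H3","H3","H4","no-route","H0","H6","H1","H6","H3","H6","H6"]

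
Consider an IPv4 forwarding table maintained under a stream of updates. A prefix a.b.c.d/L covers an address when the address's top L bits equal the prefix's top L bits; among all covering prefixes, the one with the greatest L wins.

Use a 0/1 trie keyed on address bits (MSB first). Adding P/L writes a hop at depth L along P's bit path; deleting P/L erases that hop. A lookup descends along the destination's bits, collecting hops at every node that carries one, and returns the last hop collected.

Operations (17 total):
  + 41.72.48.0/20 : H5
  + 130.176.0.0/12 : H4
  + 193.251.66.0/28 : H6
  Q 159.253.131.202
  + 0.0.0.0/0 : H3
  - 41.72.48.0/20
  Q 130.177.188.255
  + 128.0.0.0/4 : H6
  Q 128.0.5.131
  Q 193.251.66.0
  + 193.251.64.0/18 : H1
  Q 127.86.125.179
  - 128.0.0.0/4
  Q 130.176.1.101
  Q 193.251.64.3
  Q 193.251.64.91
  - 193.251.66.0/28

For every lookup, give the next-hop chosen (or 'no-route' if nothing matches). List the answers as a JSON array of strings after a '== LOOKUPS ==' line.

Process each operation:
  add 41.72.48.0/20 -> H5 at depth 20
  add 130.176.0.0/12 -> H4 at depth 12
  add 193.251.66.0/28 -> H6 at depth 28
  ? 159.253.131.202  path d0:-→d1:-→d2:-→d3:-  best=no-route
  add 0.0.0.0/0 -> H3 at depth 0
  - 41.72.48.0/20 clear@20
  ? 130.177.188.255  path d0:H3→d1:-→d2:-→d3:-→d4:-→d5:-→d6:-→d7:-→d8:-→d9:-→d10:-→d11:-→d12:H4  best=H4
  add 128.0.0.0/4 -> H6 at depth 4
  ? 128.0.5.131  path d0:H3→d1:-→d2:-→d3:-→d4:H6→d5:-→d6:-  best=H6
  ? 193.251.66.0  path d0:H3→d1:-→d2:-→d3:-→d4:-→d5:-→d6:-→d7:-→d8:-→d9:-→d10:-→d11:-→d12:-→d13:-→d14:-→d15:-→d16:-→d17:-→d18:-→d19:-→d20:-→d21:-→d22:-→d23:-→d24:-→d25:-→d26:-→d27:-→d28:H6  best=H6
  add 193.251.64.0/18 -> H1 at depth 18
  ? 127.86.125.179  path d0:H3→d1:-  best=H3
  - 128.0.0.0/4 clear@4
  ? 130.176.1.101  path d0:H3→d1:-→d2:-→d3:-→d4:-→d5:-→d6:-→d7:-→d8:-→d9:-→d10:-→d11:-→d12:H4  best=H4
  ? 193.251.64.3  path d0:H3→d1:-→d2:-→d3:-→d4:-→d5:-→d6:-→d7:-→d8:-→d9:-→d10:-→d11:-→d12:-→d13:-→d14:-→d15:-→d16:-→d17:-→d18:H1→d19:-→d20:-→d21:-→d22:-  best=H1
  ? 193.251.64.91  path d0:H3→d1:-→d2:-→d3:-→d4:-→d5:-→d6:-→d7:-→d8:-→d9:-→d10:-→d11:-→d12:-→d13:-→d14:-→d15:-→d16:-→d17:-→d18:H1→d19:-→d20:-→d21:-→d22:-  best=H1
  - 193.251.66.0/28 clear@28

== LOOKUPS ==
["no-route","H4","H6","H6","H3","H4","H1","H1"]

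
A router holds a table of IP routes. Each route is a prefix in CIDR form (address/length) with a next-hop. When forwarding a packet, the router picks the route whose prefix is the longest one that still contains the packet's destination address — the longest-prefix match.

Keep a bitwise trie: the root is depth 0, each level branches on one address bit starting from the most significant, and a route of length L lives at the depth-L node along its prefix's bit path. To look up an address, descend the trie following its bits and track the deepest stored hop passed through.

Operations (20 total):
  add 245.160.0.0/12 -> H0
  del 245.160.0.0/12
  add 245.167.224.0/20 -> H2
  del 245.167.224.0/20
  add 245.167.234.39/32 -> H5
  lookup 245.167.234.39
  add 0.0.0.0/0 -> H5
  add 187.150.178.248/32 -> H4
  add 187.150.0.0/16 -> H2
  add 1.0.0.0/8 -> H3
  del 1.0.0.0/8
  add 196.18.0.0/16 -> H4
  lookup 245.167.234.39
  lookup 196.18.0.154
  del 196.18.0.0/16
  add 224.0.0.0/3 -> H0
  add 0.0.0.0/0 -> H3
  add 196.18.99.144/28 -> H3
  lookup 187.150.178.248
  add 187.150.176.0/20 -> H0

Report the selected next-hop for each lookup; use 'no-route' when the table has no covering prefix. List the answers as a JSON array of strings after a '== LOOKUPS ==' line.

Process each operation:
  add 245.160.0.0/12 -> H0 at depth 12
  - 245.160.0.0/12 clear@12
  add 245.167.224.0/20 -> H2 at depth 20
  - 245.167.224.0/20 clear@20
  add 245.167.234.39/32 -> H5 at depth 32
  lookup 245.167.234.39: bits 11110101101001111110101000100111 walk d0:-→d1:-→d2:-→d3:-→d4:-→d5:-→d6:-→d7:-→d8:-→d9:-→d10:-→d11:-→d12:-→d13:-→d14:-→d15:-→d16:-→d17:-→d18:-→d19:-→d20:-→d21:-→d22:-→d23:-→d24:-→d25:-→d26:-→d27:-→d28:-→d29:-→d30:-→d31:-→d32:H5 -> H5
  add 0.0.0.0/0 -> H5 at depth 0
  add 187.150.178.248/32 -> H4 at depth 32
  add 187.150.0.0/16 -> H2 at depth 16
  add 1.0.0.0/8 -> H3 at depth 8
  - 1.0.0.0/8 clear@8
  add 196.18.0.0/16 -> H4 at depth 16
  lookup 245.167.234.39: bits 11110101101001111110101000100111 walk d0:H5→d1:-→d2:-→d3:-→d4:-→d5:-→d6:-→d7:-→d8:-→d9:-→d10:-→d11:-→d12:-→d13:-→d14:-→d15:-→d16:-→d17:-→d18:-→d19:-→d20:-→d21:-→d22:-→d23:-→d24:-→d25:-→d26:-→d27:-→d28:-→d29:-→d30:-→d31:-→d32:H5 -> H5
  lookup 196.18.0.154: bits 1100010000010010 walk d0:H5→d1:-→d2:-→d3:-→d4:-→d5:-→d6:-→d7:-→d8:-→d9:-→d10:-→d11:-→d12:-→d13:-→d14:-→d15:-→d16:H4 -> H4
  - 196.18.0.0/16 clear@16
  add 224.0.0.0/3 -> H0 at depth 3
  add 0.0.0.0/0 -> H3 at depth 0
  add 196.18.99.144/28 -> H3 at depth 28
  lookup 187.150.178.248: bits 10111011100101101011001011111000 walk d0:H3→d1:-→d2:-→d3:-→d4:-→d5:-→d6:-→d7:-→d8:-→d9:-→d10:-→d11:-→d12:-→d13:-→d14:-→d15:-→d16:H2→d17:-→d18:-→d19:-→d20:-→d21:-→d22:-→d23:-→d24:-→d25:-→d26:-→d27:-→d28:-→d29:-→d30:-→d31:-→d32:H4 -> H4
  add 187.150.176.0/20 -> H0 at depth 20

== LOOKUPS ==
["H5","H5","H4","H4"]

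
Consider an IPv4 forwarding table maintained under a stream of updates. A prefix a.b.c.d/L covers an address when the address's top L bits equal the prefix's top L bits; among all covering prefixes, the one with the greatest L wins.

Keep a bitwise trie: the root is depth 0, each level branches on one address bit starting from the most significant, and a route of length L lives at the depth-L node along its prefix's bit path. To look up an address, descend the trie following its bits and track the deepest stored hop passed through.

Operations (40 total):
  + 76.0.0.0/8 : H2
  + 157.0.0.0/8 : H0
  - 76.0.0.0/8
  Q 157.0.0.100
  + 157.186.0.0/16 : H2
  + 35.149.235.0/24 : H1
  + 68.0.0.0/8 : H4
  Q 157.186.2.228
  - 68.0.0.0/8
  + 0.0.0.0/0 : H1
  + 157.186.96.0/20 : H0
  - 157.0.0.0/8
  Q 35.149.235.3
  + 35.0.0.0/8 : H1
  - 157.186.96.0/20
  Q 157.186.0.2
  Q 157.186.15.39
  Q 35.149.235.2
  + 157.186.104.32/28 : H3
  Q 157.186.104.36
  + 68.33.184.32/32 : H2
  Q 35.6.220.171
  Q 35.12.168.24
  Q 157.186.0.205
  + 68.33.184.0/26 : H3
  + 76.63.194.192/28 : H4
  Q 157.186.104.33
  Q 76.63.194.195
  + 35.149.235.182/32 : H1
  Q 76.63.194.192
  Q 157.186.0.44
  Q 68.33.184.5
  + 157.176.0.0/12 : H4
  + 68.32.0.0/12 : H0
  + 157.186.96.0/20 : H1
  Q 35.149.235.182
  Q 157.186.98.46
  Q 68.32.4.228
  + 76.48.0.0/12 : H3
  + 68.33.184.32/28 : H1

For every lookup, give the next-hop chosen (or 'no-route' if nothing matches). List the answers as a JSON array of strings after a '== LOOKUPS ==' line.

Trace:
  add 76.0.0.0/8 -> H2 at depth 8
  add 157.0.0.0/8 -> H0 at depth 8
  del 76.0.0.0/8 (clear depth 8)
  Q 157.0.0.100: descend 10011101 ; hops seen [H0] ; pick H0
  add 157.186.0.0/16 -> H2 at depth 16
  add 35.149.235.0/24 -> H1 at depth 24
  add 68.0.0.0/8 -> H4 at depth 8
  Q 157.186.2.228: descend 1001110110111010 ; hops seen [H0,H2] ; pick H2
  del 68.0.0.0/8 (clear depth 8)
  add 0.0.0.0/0 -> H1 at depth 0
  add 157.186.96.0/20 -> H0 at depth 20
  del 157.0.0.0/8 (clear depth 8)
  Q 35.149.235.3: descend 001000111001010111101011 ; hops seen [H1,H1] ; pick H1
  add 35.0.0.0/8 -> H1 at depth 8
  del 157.186.96.0/20 (clear depth 20)
  Q 157.186.0.2: descend 10011101101110100 ; hops seen [H1,H2] ; pick H2
  Q 157.186.15.39: descend 10011101101110100 ; hops seen [H1,H2] ; pick H2
  Q 35.149.235.2: descend 001000111001010111101011 ; hops seen [H1,H1,H1] ; pick H1
  add 157.186.104.32/28 -> H3 at depth 28
  Q 157.186.104.36: descend 1001110110111010011010000010 ; hops seen [H1,H2,H3] ; pick H3
  add 68.33.184.32/32 -> H2 at depth 32
  Q 35.6.220.171: descend 00100011 ; hops seen [H1,H1] ; pick H1
  Q 35.12.168.24: descend 00100011 ; hops seen [H1,H1] ; pick H1
  Q 157.186.0.205: descend 10011101101110100 ; hops seen [H1,H2] ; pick H2
  add 68.33.184.0/26 -> H3 at depth 26
  add 76.63.194.192/28 -> H4 at depth 28
  Q 157.186.104.33: descend 1001110110111010011010000010 ; hops seen [H1,H2,H3] ; pick H3
  Q 76.63.194.195: descend 0100110000111111110000101100 ; hops seen [H1,H4] ; pick H4
  add 35.149.235.182/32 -> H1 at depth 32
  Q 76.63.194.192: descend 0100110000111111110000101100 ; hops seen [H1,H4] ; pick H4
  Q 157.186.0.44: descend 10011101101110100 ; hops seen [H1,H2] ; pick H2
  Q 68.33.184.5: descend 01000100001000011011100000 ; hops seen [H1,H3] ; pick H3
  add 157.176.0.0/12 -> H4 at depth 12
  add 68.32.0.0/12 -> H0 at depth 12
  add 157.186.96.0/20 -> H1 at depth 20
  Q 35.149.235.182: descend 00100011100101011110101110110110 ; hops seen [H1,H1,H1,H1] ; pick H1
  Q 157.186.98.46: descend 10011101101110100110 ; hops seen [H1,H4,H2,H1] ; pick H1
  Q 68.32.4.228: descend 010001000010000 ; hops seen [H1,H0] ; pick H0
  add 76.48.0.0/12 -> H3 at depth 12
  add 68.33.184.32/28 -> H1 at depth 28

== LOOKUPS ==
["H0","H2","H1","H2","H2","H1","H3","H1","H1","H2","H3","H4","H4","H2","H3","H1","H1","H0"]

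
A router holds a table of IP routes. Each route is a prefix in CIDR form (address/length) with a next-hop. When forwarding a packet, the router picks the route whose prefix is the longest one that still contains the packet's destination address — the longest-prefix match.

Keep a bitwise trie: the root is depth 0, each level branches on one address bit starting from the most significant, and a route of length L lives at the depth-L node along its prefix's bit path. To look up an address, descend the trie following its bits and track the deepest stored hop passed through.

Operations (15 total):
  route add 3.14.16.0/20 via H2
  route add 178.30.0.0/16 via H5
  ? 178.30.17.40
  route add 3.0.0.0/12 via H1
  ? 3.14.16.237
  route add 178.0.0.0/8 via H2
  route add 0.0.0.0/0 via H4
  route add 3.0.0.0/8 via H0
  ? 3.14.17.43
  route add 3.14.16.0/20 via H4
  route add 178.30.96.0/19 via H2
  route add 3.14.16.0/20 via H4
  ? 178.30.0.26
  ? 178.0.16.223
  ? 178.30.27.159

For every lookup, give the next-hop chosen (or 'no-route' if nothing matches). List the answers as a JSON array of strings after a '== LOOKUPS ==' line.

Trace:
  add 3.14.16.0/20 -> H2 at depth 20
  add 178.30.0.0/16 -> H5 at depth 16
  Q 178.30.17.40: descend 1011001000011110 ; hops seen [H5] ; pick H5
  add 3.0.0.0/12 -> H1 at depth 12
  Q 3.14.16.237: descend 00000011000011100001 ; hops seen [H1,H2] ; pick H2
  add 178.0.0.0/8 -> H2 at depth 8
  add 0.0.0.0/0 -> H4 at depth 0
  add 3.0.0.0/8 -> H0 at depth 8
  Q 3.14.17.43: descend 00000011000011100001 ; hops seen [H4,H0,H1,H2] ; pick H2
  add 3.14.16.0/20 -> H4 at depth 20
  add 178.30.96.0/19 -> H2 at depth 19
  add 3.14.16.0/20 -> H4 at depth 20
  Q 178.30.0.26: descend 10110010000111100 ; hops seen [H4,H2,H5] ; pick H5
  Q 178.0.16.223: descend 10110010000 ; hops seen [H4,H2] ; pick H2
  Q 178.30.27.159: descend 10110010000111100 ; hops seen [H4,H2,H5] ; pick H5

== LOOKUPS ==
["H5","H2","H2","H5","H2","H5"]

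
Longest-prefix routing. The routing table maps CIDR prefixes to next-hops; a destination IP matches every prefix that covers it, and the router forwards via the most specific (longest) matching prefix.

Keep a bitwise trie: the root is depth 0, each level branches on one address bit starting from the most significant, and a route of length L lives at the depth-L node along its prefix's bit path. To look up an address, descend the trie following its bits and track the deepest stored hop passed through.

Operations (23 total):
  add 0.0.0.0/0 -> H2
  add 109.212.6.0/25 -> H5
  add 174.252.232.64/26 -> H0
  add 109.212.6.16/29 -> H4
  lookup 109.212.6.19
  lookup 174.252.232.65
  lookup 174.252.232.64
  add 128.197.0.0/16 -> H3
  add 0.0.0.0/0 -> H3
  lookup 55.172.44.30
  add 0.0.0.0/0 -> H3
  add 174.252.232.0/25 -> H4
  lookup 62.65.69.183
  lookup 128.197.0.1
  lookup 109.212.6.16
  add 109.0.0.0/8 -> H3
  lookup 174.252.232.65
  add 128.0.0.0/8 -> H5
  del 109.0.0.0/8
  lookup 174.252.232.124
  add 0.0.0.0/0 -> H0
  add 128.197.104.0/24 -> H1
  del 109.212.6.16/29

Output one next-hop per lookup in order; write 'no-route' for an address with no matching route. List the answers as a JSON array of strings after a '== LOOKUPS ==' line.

Apply in order:
  add 0.0.0.0/0 -> H2 at depth 0
  add 109.212.6.0/25 -> H5 at depth 25
  add 174.252.232.64/26 -> H0 at depth 26
  add 109.212.6.16/29 -> H4 at depth 29
  lookup 109.212.6.19: bits 01101101110101000000011000010 walk d0:H2→d1:-→d2:-→d3:-→d4:-→d5:-→d6:-→d7:-→d8:-→d9:-→d10:-→d11:-→d12:-→d13:-→d14:-→d15:-→d16:-→d17:-→d18:-→d19:-→d20:-→d21:-→d22:-→d23:-→d24:-→d25:H5→d26:-→d27:-→d28:-→d29:H4 -> H4
  lookup 174.252.232.65: bits 10101110111111001110100001 walk d0:H2→d1:-→d2:-→d3:-→d4:-→d5:-→d6:-→d7:-→d8:-→d9:-→d10:-→d11:-→d12:-→d13:-→d14:-→d15:-→d16:-→d17:-→d18:-→d19:-→d20:-→d21:-→d22:-→d23:-→d24:-→d25:-→d26:H0 -> H0
  lookup 174.252.232.64: bits 10101110111111001110100001 walk d0:H2→d1:-→d2:-→d3:-→d4:-→d5:-→d6:-→d7:-→d8:-→d9:-→d10:-→d11:-→d12:-→d13:-→d14:-→d15:-→d16:-→d17:-→d18:-→d19:-→d20:-→d21:-→d22:-→d23:-→d24:-→d25:-→d26:H0 -> H0
  add 128.197.0.0/16 -> H3 at depth 16
  add 0.0.0.0/0 -> H3 at depth 0
  lookup 55.172.44.30: bits 0 walk d0:H3→d1:- -> H3
  add 0.0.0.0/0 -> H3 at depth 0
  add 174.252.232.0/25 -> H4 at depth 25
  lookup 62.65.69.183: bits 0 walk d0:H3→d1:- -> H3
  lookup 128.197.0.1: bits 1000000011000101 walk d0:H3→d1:-→d2:-→d3:-→d4:-→d5:-→d6:-→d7:-→d8:-→d9:-→d10:-→d11:-→d12:-→d13:-→d14:-→d15:-→d16:H3 -> H3
  lookup 109.212.6.16: bits 01101101110101000000011000010 walk d0:H3→d1:-→d2:-→d3:-→d4:-→d5:-→d6:-→d7:-→d8:-→d9:-→d10:-→d11:-→d12:-→d13:-→d14:-→d15:-→d16:-→d17:-→d18:-→d19:-→d20:-→d21:-→d22:-→d23:-→d24:-→d25:H5→d26:-→d27:-→d28:-→d29:H4 -> H4
  add 109.0.0.0/8 -> H3 at depth 8
  lookup 174.252.232.65: bits 10101110111111001110100001 walk d0:H3→d1:-→d2:-→d3:-→d4:-→d5:-→d6:-→d7:-→d8:-→d9:-→d10:-→d11:-→d12:-→d13:-→d14:-→d15:-→d16:-→d17:-→d18:-→d19:-→d20:-→d21:-→d22:-→d23:-→d24:-→d25:H4→d26:H0 -> H0
  add 128.0.0.0/8 -> H5 at depth 8
  del 109.0.0.0/8 (clear depth 8)
  lookup 174.252.232.124: bits 10101110111111001110100001 walk d0:H3→d1:-→d2:-→d3:-→d4:-→d5:-→d6:-→d7:-→d8:-→d9:-→d10:-→d11:-→d12:-→d13:-→d14:-→d15:-→d16:-→d17:-→d18:-→d19:-→d20:-→d21:-→d22:-→d23:-→d24:-→d25:H4→d26:H0 -> H0
  add 0.0.0.0/0 -> H0 at depth 0
  add 128.197.104.0/24 -> H1 at depth 24
  del 109.212.6.16/29 (clear depth 29)

== LOOKUPS ==
["H4","H0","H0","H3","H3","H3","H4","H0","H0"]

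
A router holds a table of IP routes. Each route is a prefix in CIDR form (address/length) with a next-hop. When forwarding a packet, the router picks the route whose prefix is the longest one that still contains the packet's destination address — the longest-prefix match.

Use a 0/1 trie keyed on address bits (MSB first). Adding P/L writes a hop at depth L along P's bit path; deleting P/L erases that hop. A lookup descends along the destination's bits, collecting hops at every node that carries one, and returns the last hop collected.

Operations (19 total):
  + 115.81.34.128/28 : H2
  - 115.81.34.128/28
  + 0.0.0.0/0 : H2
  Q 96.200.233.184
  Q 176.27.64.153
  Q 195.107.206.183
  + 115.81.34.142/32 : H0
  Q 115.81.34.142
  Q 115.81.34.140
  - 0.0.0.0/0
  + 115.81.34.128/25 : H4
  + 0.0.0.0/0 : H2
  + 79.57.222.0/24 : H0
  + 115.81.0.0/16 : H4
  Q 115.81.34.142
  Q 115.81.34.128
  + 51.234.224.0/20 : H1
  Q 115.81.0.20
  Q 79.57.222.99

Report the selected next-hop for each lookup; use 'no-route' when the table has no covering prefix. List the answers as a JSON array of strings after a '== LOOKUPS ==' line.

Process each operation:
  add 115.81.34.128/28 -> H2 at depth 28
  - 115.81.34.128/28 clear@28
  add 0.0.0.0/0 -> H2 at depth 0
  lookup 96.200.233.184: bits 011 walk d0:H2→d1:-→d2:-→d3:- -> H2
  lookup 176.27.64.153: bits ε walk d0:H2 -> H2
  lookup 195.107.206.183: bits ε walk d0:H2 -> H2
  add 115.81.34.142/32 -> H0 at depth 32
  lookup 115.81.34.142: bits 01110011010100010010001010001110 walk d0:H2→d1:-→d2:-→d3:-→d4:-→d5:-→d6:-→d7:-→d8:-→d9:-→d10:-→d11:-→d12:-→d13:-→d14:-→d15:-→d16:-→d17:-→d18:-→d19:-→d20:-→d21:-→d22:-→d23:-→d24:-→d25:-→d26:-→d27:-→d28:-→d29:-→d30:-→d31:-→d32:H0 -> H0
  lookup 115.81.34.140: bits 011100110101000100100010100011 walk d0:H2→d1:-→d2:-→d3:-→d4:-→d5:-→d6:-→d7:-→d8:-→d9:-→d10:-→d11:-→d12:-→d13:-→d14:-→d15:-→d16:-→d17:-→d18:-→d19:-→d20:-→d21:-→d22:-→d23:-→d24:-→d25:-→d26:-→d27:-→d28:-→d29:-→d30:- -> H2
  - 0.0.0.0/0 clear@0
  add 115.81.34.128/25 -> H4 at depth 25
  add 0.0.0.0/0 -> H2 at depth 0
  add 79.57.222.0/24 -> H0 at depth 24
  add 115.81.0.0/16 -> H4 at depth 16
  lookup 115.81.34.142: bits 01110011010100010010001010001110 walk d0:H2→d1:-→d2:-→d3:-→d4:-→d5:-→d6:-→d7:-→d8:-→d9:-→d10:-→d11:-→d12:-→d13:-→d14:-→d15:-→d16:H4→d17:-→d18:-→d19:-→d20:-→d21:-→d22:-→d23:-→d24:-→d25:H4→d26:-→d27:-→d28:-→d29:-→d30:-→d31:-→d32:H0 -> H0
  lookup 115.81.34.128: bits 0111001101010001001000101000 walk d0:H2→d1:-→d2:-→d3:-→d4:-→d5:-→d6:-→d7:-→d8:-→d9:-→d10:-→d11:-→d12:-→d13:-→d14:-→d15:-→d16:H4→d17:-→d18:-→d19:-→d20:-→d21:-→d22:-→d23:-→d24:-→d25:H4→d26:-→d27:-→d28:- -> H4
  add 51.234.224.0/20 -> H1 at depth 20
  lookup 115.81.0.20: bits 011100110101000100 walk d0:H2→d1:-→d2:-→d3:-→d4:-→d5:-→d6:-→d7:-→d8:-→d9:-→d10:-→d11:-→d12:-→d13:-→d14:-→d15:-→d16:H4→d17:-→d18:- -> H4
  lookup 79.57.222.99: bits 010011110011100111011110 walk d0:H2→d1:-→d2:-→d3:-→d4:-→d5:-→d6:-→d7:-→d8:-→d9:-→d10:-→d11:-→d12:-→d13:-→d14:-→d15:-→d16:-→d17:-→d18:-→d19:-→d20:-→d21:-→d22:-→d23:-→d24:H0 -> H0

== LOOKUPS ==
["H2","H2","H2","H0","H2","H0","H4","H4","H0"]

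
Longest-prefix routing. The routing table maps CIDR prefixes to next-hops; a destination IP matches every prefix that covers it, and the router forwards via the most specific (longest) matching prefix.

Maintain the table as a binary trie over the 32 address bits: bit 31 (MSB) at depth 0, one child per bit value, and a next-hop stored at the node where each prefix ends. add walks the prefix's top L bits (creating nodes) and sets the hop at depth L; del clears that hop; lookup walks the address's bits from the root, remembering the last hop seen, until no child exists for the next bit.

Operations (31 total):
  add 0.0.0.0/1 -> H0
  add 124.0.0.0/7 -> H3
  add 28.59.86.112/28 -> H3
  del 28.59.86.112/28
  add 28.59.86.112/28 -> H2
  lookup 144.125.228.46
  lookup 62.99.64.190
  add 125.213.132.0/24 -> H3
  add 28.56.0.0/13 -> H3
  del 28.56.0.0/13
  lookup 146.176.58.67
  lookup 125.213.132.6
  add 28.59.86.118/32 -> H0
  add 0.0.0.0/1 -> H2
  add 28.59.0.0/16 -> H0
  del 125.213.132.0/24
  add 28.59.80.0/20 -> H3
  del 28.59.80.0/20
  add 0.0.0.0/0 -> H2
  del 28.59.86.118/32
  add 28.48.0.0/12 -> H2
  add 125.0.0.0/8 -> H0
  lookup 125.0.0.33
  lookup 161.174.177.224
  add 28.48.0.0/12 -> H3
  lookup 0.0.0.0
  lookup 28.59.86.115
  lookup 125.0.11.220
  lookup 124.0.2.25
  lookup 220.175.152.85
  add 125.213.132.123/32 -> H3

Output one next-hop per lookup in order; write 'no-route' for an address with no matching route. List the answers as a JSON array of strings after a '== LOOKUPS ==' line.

Trace:
  + 0.0.0.0/1 (H0) depth=1
  + 124.0.0.0/7 (H3) depth=7
  + 28.59.86.112/28 (H3) depth=28
  - 28.59.86.112/28 clear@28
  + 28.59.86.112/28 (H2) depth=28
  ? 144.125.228.46  path d0:-  best=no-route
  ? 62.99.64.190  path d0:-→d1:H0→d2:-  best=H0
  + 125.213.132.0/24 (H3) depth=24
  + 28.56.0.0/13 (H3) depth=13
  - 28.56.0.0/13 clear@13
  ? 146.176.58.67  path d0:-  best=no-route
  ? 125.213.132.6  path d0:-→d1:H0→d2:-→d3:-→d4:-→d5:-→d6:-→d7:H3→d8:-→d9:-→d10:-→d11:-→d12:-→d13:-→d14:-→d15:-→d16:-→d17:-→d18:-→d19:-→d20:-→d21:-→d22:-→d23:-→d24:H3  best=H3
  + 28.59.86.118/32 (H0) depth=32
  + 0.0.0.0/1 (H2) depth=1
  + 28.59.0.0/16 (H0) depth=16
  - 125.213.132.0/24 clear@24
  + 28.59.80.0/20 (H3) depth=20
  - 28.59.80.0/20 clear@20
  + 0.0.0.0/0 (H2) depth=0
  - 28.59.86.118/32 clear@32
  + 28.48.0.0/12 (H2) depth=12
  + 125.0.0.0/8 (H0) depth=8
  ? 125.0.0.33  path d0:H2→d1:H2→d2:-→d3:-→d4:-→d5:-→d6:-→d7:H3→d8:H0  best=H0
  ? 161.174.177.224  path d0:H2  best=H2
  + 28.48.0.0/12 (H3) depth=12
  ? 0.0.0.0  path d0:H2→d1:H2→d2:-→d3:-  best=H2
  ? 28.59.86.115  path d0:H2→d1:H2→d2:-→d3:-→d4:-→d5:-→d6:-→d7:-→d8:-→d9:-→d10:-→d11:-→d12:H3→d13:-→d14:-→d15:-→d16:H0→d17:-→d18:-→d19:-→d20:-→d21:-→d22:-→d23:-→d24:-→d25:-→d26:-→d27:-→d28:H2→d29:-  best=H2
  ? 125.0.11.220  path d0:H2→d1:H2→d2:-→d3:-→d4:-→d5:-→d6:-→d7:H3→d8:H0  best=H0
  ? 124.0.2.25  path d0:H2→d1:H2→d2:-→d3:-→d4:-→d5:-→d6:-→d7:H3  best=H3
  ? 220.175.152.85  path d0:H2  best=H2
  + 125.213.132.123/32 (H3) depth=32

== LOOKUPS ==
["no-route","H0","no-route","H3","H0","H2","H2","H2","H0","H3","H2"]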